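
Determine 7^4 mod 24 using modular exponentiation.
7^{4} = 2401 ≡ 1 (mod 24)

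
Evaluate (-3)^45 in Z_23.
Using Fermat: (-3)^{22} ≡ 1 (mod 23). 45 ≡ 1 (mod 22). So (-3)^{45} ≡ (-3)^{1} ≡ 20 (mod 23)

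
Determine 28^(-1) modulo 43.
Since 43 is prime, by Fermat 28^(-1) ≡ 28^{41} ≡ 20 mod 43. Verify: 28 × 20 = 560 ≡ 1 mod 43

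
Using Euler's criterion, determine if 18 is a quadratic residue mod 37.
By Euler's criterion: 18^{18} ≡ 36 mod 37. Since this equals -1 (≡ 36), 18 is not a QR.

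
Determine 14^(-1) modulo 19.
Since 19 is prime, by Fermat 14^(-1) ≡ 14^{17} ≡ 15 (mod 19). Verify: 14 × 15 = 210 ≡ 1 (mod 19)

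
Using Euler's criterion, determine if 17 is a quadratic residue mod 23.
By Euler's criterion: 17^{11} ≡ 22 (mod 23). Since this equals -1 (≡ 22), 17 is not a QR.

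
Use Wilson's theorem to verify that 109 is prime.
(108)! mod 109 = 108. Since this equals -1 (mod 109), Wilson confirms 109 is prime.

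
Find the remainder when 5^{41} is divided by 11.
By Fermat: 5^{10} ≡ 1 (mod 11). 41 = 4×10 + 1. So 5^{41} ≡ 5^{1} ≡ 5 (mod 11)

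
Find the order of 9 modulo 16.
Powers of 9 mod 16: 9^1≡9, 9^2≡1. Order = 2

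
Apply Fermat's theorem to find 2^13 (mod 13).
By Fermat: 2^{12} ≡ 1 (mod 13). So 2^{13} = 2^{12} · 2^{1} ≡ 2^{1} ≡ 2 (mod 13)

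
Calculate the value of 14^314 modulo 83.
Using Fermat: 14^{82} ≡ 1 mod 83. 314 ≡ 68 mod 82. So 14^{314} ≡ 14^{68} ≡ 31 mod 83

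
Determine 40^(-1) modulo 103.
Since 103 is prime, by Fermat 40^(-1) ≡ 40^{101} ≡ 85 (mod 103). Verify: 40 × 85 = 3400 ≡ 1 (mod 103)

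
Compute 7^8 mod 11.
By repeated squaring (mod 11): 7^{1}≡7, 7^{2}≡5, 7^{4}≡3, 7^{8}≡9. So 7^{8} ≡ 9 (mod 11)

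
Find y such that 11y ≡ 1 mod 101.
Since 101 is prime, by Fermat 11^(-1) ≡ 11^{99} ≡ 46 mod 101. Verify: 11 × 46 = 506 ≡ 1 mod 101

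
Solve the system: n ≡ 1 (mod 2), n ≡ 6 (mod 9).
M = 2 × 9 = 18. M₁ = 9, y₁ ≡ 1 (mod 2). M₂ = 2, y₂ ≡ 5 (mod 9). n = 1×9×1 + 6×2×5 ≡ 15 (mod 18)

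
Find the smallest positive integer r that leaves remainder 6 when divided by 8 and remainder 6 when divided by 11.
M = 8 × 11 = 88. M₁ = 11, y₁ ≡ 3 (mod 8). M₂ = 8, y₂ ≡ 7 (mod 11). r = 6×11×3 + 6×8×7 ≡ 6 (mod 88)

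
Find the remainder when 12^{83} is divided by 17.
By Fermat: 12^{16} ≡ 1 mod 17. 83 = 5×16 + 3. So 12^{83} ≡ 12^{3} ≡ 11 mod 17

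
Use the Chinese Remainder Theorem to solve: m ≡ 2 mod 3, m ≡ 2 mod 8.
M = 3 × 8 = 24. M₁ = 8, y₁ ≡ 2 mod 3. M₂ = 3, y₂ ≡ 3 mod 8. m = 2×8×2 + 2×3×3 ≡ 2 mod 24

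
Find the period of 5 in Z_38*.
Powers of 5 mod 38: 5^1≡5, 5^2≡25, 5^3≡11, 5^4≡17, 5^5≡9, 5^6≡7, 5^7≡35, 5^8≡23, 5^9≡1. ord_38(5) = 9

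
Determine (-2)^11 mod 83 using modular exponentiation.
By repeated squaring (mod 83): (-2)^{1}≡81, (-2)^{2}≡4, (-2)^{4}≡16, (-2)^{8}≡7. Then (-2)^{11} = (-2)^{8+2+1} ≡ 7 × 4 × 81 ≡ 27 (mod 83)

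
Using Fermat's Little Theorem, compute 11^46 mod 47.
By Fermat's Little Theorem, 11^{46} ≡ 1 mod 47 since 47 is prime and gcd(11, 47) = 1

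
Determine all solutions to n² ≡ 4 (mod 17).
The square roots of 4 mod 17 are 2 and 15. Verify: 2² = 4 ≡ 4 (mod 17)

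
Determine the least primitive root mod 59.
g = 2. For each prime q|58: 2^{29}≡58, 2^{2}≡4, none ≡ 1, so ord_59(2) = 58 and 2 is a primitive root.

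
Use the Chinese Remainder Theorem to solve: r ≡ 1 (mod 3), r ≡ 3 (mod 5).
M = 3 × 5 = 15. M₁ = 5, y₁ ≡ 2 (mod 3). M₂ = 3, y₂ ≡ 2 (mod 5). r = 1×5×2 + 3×3×2 ≡ 13 (mod 15)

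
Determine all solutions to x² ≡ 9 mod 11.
The square roots of 9 mod 11 are 3 and 8. Verify: 3² = 9 ≡ 9 mod 11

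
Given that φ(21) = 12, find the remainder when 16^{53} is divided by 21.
By Euler: 16^{12} ≡ 1 mod 21 since gcd(16, 21) = 1. 53 = 4×12 + 5. So 16^{53} ≡ 16^{5} ≡ 4 mod 21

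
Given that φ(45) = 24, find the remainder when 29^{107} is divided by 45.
By Euler: 29^{24} ≡ 1 mod 45 since gcd(29, 45) = 1. 107 = 4×24 + 11. So 29^{107} ≡ 29^{11} ≡ 14 mod 45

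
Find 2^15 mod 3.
Using Fermat: 2^{2} ≡ 1 mod 3. 15 ≡ 1 mod 2. So 2^{15} ≡ 2^{1} ≡ 2 mod 3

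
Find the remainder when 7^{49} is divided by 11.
By Fermat: 7^{10} ≡ 1 mod 11. 49 = 4×10 + 9. So 7^{49} ≡ 7^{9} ≡ 8 mod 11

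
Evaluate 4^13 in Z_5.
Using Fermat: 4^{4} ≡ 1 mod 5. 13 ≡ 1 mod 4. So 4^{13} ≡ 4^{1} ≡ 4 mod 5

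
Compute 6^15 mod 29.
By repeated squaring (mod 29): 6^{1}≡6, 6^{2}≡7, 6^{4}≡20, 6^{8}≡23. Then 6^{15} = 6^{8+4+2+1} ≡ 23 × 20 × 7 × 6 ≡ 6 (mod 29)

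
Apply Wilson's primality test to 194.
(193)! mod 194 = 0. Since 0 ≢ -1 mod 194, 194 is not prime.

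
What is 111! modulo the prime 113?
(112)! = (111)! × (112) ≡ -1 (mod 113). So (111)! ≡ -1 × (112)^(-1) ≡ (-1)×(-1) = 1 (mod 113)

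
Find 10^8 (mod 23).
By repeated squaring (mod 23): 10^{1}≡10, 10^{2}≡8, 10^{4}≡18, 10^{8}≡2. So 10^{8} ≡ 2 (mod 23)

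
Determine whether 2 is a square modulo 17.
By Euler's criterion: 2^{8} ≡ 1 (mod 17). Since this equals 1, 2 is a QR.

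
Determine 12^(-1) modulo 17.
Since 17 is prime, by Fermat 12^(-1) ≡ 12^{15} ≡ 10 (mod 17). Verify: 12 × 10 = 120 ≡ 1 (mod 17)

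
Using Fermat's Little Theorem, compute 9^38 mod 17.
By Fermat: 9^{16} ≡ 1 (mod 17). 38 = 2×16 + 6. So 9^{38} ≡ 9^{6} ≡ 4 (mod 17)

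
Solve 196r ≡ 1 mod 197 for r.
Since 197 is prime, by Fermat 196^(-1) ≡ 196^{195} ≡ 196 mod 197. Verify: 196 × 196 = 38416 ≡ 1 mod 197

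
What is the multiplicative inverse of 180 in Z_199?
Since 199 is prime, by Fermat 180^(-1) ≡ 180^{197} ≡ 178 mod 199. Verify: 180 × 178 = 32040 ≡ 1 mod 199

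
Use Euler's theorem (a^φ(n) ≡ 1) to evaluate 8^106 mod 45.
By Euler: 8^{24} ≡ 1 mod 45 since gcd(8, 45) = 1. 106 = 4×24 + 10. So 8^{106} ≡ 8^{10} ≡ 19 mod 45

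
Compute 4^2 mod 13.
4^{2} = 16 ≡ 3 mod 13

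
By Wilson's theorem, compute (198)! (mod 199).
By Wilson's theorem, (198)! ≡ -1 ≡ 198 (mod 199)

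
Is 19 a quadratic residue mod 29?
By Euler's criterion: 19^{14} ≡ 28 (mod 29). Since this equals -1 (≡ 28), 19 is not a QR.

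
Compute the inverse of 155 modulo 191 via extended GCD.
Extended GCD: 155(-69) + 191(56) = 1. So 155^(-1) ≡ -69 ≡ 122 mod 191. Verify: 155 × 122 = 18910 ≡ 1 mod 191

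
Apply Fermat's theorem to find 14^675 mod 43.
By Fermat: 14^{42} ≡ 1 mod 43. 675 ≡ 3 mod 42. So 14^{675} ≡ 14^{3} ≡ 35 mod 43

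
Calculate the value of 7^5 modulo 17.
By repeated squaring mod 17: 7^{1}≡7, 7^{2}≡15, 7^{4}≡4. Then 7^{5} = 7^{4+1} ≡ 4 × 7 ≡ 11 mod 17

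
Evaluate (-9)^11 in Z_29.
By repeated squaring (mod 29): (-9)^{1}≡20, (-9)^{2}≡23, (-9)^{4}≡7, (-9)^{8}≡20. Then (-9)^{11} = (-9)^{8+2+1} ≡ 20 × 23 × 20 ≡ 7 (mod 29)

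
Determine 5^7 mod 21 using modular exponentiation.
By repeated squaring mod 21: 5^{1}≡5, 5^{2}≡4, 5^{4}≡16. Then 5^{7} = 5^{4+2+1} ≡ 16 × 4 × 5 ≡ 5 mod 21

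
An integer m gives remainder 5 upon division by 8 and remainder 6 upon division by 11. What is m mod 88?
M = 8 × 11 = 88. M₁ = 11, y₁ ≡ 3 mod 8. M₂ = 8, y₂ ≡ 7 mod 11. m = 5×11×3 + 6×8×7 ≡ 61 mod 88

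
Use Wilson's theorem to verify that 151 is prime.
(150)! mod 151 = 150. Since this equals -1 (mod 151), Wilson confirms 151 is prime.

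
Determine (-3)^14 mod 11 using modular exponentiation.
Using Fermat: (-3)^{10} ≡ 1 mod 11. 14 ≡ 4 mod 10. So (-3)^{14} ≡ (-3)^{4} ≡ 4 mod 11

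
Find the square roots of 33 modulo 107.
The square roots of 33 mod 107 are 56 and 51. Verify: 56² = 3136 ≡ 33 (mod 107)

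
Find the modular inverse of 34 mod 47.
Since 47 is prime, by Fermat 34^(-1) ≡ 34^{45} ≡ 18 (mod 47). Verify: 34 × 18 = 612 ≡ 1 (mod 47)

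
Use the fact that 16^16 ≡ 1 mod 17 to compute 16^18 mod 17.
By Fermat: 16^{16} ≡ 1 mod 17. So 16^{18} = 16^{16} · 16^{2} ≡ 16^{2} ≡ 1 mod 17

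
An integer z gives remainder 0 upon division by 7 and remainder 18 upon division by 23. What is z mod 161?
M = 7 × 23 = 161. M₁ = 23, y₁ ≡ 4 mod 7. M₂ = 7, y₂ ≡ 10 mod 23. z = 0×23×4 + 18×7×10 ≡ 133 mod 161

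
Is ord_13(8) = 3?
Powers of 8 mod 13: 8^1≡8, 8^2≡12, 8^3≡5, 8^4≡1. 8^3≡5≢1, so ord ≠ 3. No, the actual order is 4.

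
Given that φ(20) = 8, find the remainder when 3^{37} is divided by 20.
By Euler: 3^{8} ≡ 1 (mod 20) since gcd(3, 20) = 1. 37 = 4×8 + 5. So 3^{37} ≡ 3^{5} ≡ 3 (mod 20)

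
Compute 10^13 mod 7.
Using Fermat: 10^{6} ≡ 1 mod 7. 13 ≡ 1 mod 6. So 10^{13} ≡ 10^{1} ≡ 3 mod 7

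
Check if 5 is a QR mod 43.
By Euler's criterion: 5^{21} ≡ 42 mod 43. Since this equals -1 (≡ 42), 5 is not a QR.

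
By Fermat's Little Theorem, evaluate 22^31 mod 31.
By Fermat: 22^{30} ≡ 1 (mod 31). So 22^{31} = 22^{30} · 22^{1} ≡ 22^{1} ≡ 22 (mod 31)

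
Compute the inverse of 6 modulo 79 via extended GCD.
Extended GCD: 6(-13) + 79(1) = 1. So 6^(-1) ≡ -13 ≡ 66 (mod 79). Verify: 6 × 66 = 396 ≡ 1 (mod 79)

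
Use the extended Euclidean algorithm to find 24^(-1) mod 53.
Extended GCD: 24(-11) + 53(5) = 1. So 24^(-1) ≡ -11 ≡ 42 (mod 53). Verify: 24 × 42 = 1008 ≡ 1 (mod 53)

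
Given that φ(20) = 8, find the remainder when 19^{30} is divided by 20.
By Euler: 19^{8} ≡ 1 (mod 20) since gcd(19, 20) = 1. 30 = 3×8 + 6. So 19^{30} ≡ 19^{6} ≡ 1 (mod 20)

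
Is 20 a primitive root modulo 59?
20^{29} ≡ 1 mod 59 and 29 < 58, so ord_59(20) = 29 ≠ 58 and 20 is not a primitive root.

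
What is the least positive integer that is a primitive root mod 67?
g = 2. Powers: [2, 4, 8, 16, 32, 64, 61, 55, ...] generates all 66 non-zero residues.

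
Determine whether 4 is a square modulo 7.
By Euler's criterion: 4^{3} ≡ 1 (mod 7). Since this equals 1, 4 is a QR.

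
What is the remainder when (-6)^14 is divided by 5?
Using Fermat: (-6)^{4} ≡ 1 (mod 5). 14 ≡ 2 (mod 4). So (-6)^{14} ≡ (-6)^{2} ≡ 1 (mod 5)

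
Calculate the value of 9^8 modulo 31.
By repeated squaring mod 31: 9^{1}≡9, 9^{2}≡19, 9^{4}≡20, 9^{8}≡28. So 9^{8} ≡ 28 mod 31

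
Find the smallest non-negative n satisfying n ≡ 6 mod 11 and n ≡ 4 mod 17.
M = 11 × 17 = 187. M₁ = 17, y₁ ≡ 2 mod 11. M₂ = 11, y₂ ≡ 14 mod 17. n = 6×17×2 + 4×11×14 ≡ 72 mod 187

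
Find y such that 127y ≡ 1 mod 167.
Since 167 is prime, by Fermat 127^(-1) ≡ 127^{165} ≡ 96 mod 167. Verify: 127 × 96 = 12192 ≡ 1 mod 167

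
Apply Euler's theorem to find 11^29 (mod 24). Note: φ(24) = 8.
By Euler: 11^{8} ≡ 1 (mod 24) since gcd(11, 24) = 1. 29 = 3×8 + 5. So 11^{29} ≡ 11^{5} ≡ 11 (mod 24)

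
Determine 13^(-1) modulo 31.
Since 31 is prime, by Fermat 13^(-1) ≡ 13^{29} ≡ 12 mod 31. Verify: 13 × 12 = 156 ≡ 1 mod 31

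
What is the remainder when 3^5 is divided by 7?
By repeated squaring (mod 7): 3^{1}≡3, 3^{2}≡2, 3^{4}≡4. Then 3^{5} = 3^{4+1} ≡ 4 × 3 ≡ 5 (mod 7)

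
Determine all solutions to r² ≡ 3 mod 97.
The square roots of 3 mod 97 are 87 and 10. Verify: 87² = 7569 ≡ 3 mod 97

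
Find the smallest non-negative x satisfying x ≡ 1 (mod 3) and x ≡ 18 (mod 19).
M = 3 × 19 = 57. M₁ = 19, y₁ ≡ 1 (mod 3). M₂ = 3, y₂ ≡ 13 (mod 19). x = 1×19×1 + 18×3×13 ≡ 37 (mod 57)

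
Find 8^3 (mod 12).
8^{3} = 512 ≡ 8 (mod 12)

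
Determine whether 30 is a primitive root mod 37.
30^{18} ≡ 1 (mod 37) and 18 < 36, so ord_37(30) = 18 ≠ 36 and 30 is not a primitive root.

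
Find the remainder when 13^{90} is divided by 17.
By Fermat: 13^{16} ≡ 1 (mod 17). 90 = 5×16 + 10. So 13^{90} ≡ 13^{10} ≡ 16 (mod 17)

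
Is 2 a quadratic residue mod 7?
By Euler's criterion: 2^{3} ≡ 1 mod 7. Since this equals 1, 2 is a QR.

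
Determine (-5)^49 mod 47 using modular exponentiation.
Using Fermat: (-5)^{46} ≡ 1 (mod 47). 49 ≡ 3 (mod 46). So (-5)^{49} ≡ (-5)^{3} ≡ 16 (mod 47)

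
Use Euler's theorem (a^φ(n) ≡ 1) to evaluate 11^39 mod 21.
By Euler: 11^{12} ≡ 1 (mod 21) since gcd(11, 21) = 1. 39 = 3×12 + 3. So 11^{39} ≡ 11^{3} ≡ 8 (mod 21)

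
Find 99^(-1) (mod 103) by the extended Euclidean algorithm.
Extended GCD: 99(-26) + 103(25) = 1. So 99^(-1) ≡ -26 ≡ 77 (mod 103). Verify: 99 × 77 = 7623 ≡ 1 (mod 103)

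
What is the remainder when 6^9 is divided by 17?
By repeated squaring mod 17: 6^{1}≡6, 6^{2}≡2, 6^{4}≡4, 6^{8}≡16. Then 6^{9} = 6^{8+1} ≡ 16 × 6 ≡ 11 mod 17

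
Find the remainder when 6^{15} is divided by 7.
By Fermat: 6^{6} ≡ 1 mod 7. 15 = 2×6 + 3. So 6^{15} ≡ 6^{3} ≡ 6 mod 7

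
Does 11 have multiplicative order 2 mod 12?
Powers of 11 mod 12: 11^1≡11, 11^2≡1. First k with 11^k≡1 is k=2. Yes, ord_12(11) = 2.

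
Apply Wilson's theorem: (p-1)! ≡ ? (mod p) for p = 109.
By Wilson's theorem, (108)! ≡ -1 ≡ 108 (mod 109)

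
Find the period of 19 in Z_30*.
Powers of 19 mod 30: 19^1≡19, 19^2≡1. Order = 2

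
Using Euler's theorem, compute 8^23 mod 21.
By Euler: 8^{12} ≡ 1 mod 21 since gcd(8, 21) = 1. 23 = 1×12 + 11. So 8^{23} ≡ 8^{11} ≡ 8 mod 21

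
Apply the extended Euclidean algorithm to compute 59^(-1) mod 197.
Extended GCD: 59(-10) + 197(3) = 1. So 59^(-1) ≡ -10 ≡ 187 (mod 197). Verify: 59 × 187 = 11033 ≡ 1 (mod 197)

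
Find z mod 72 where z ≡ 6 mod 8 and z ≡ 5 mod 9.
M = 8 × 9 = 72. M₁ = 9, y₁ ≡ 1 mod 8. M₂ = 8, y₂ ≡ 8 mod 9. z = 6×9×1 + 5×8×8 ≡ 14 mod 72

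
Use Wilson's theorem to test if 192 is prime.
(191)! mod 192 = 0. Since 0 ≢ -1 mod 192, 192 is not prime.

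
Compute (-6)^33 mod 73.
By repeated squaring mod 73: (-6)^{1}≡67, (-6)^{2}≡36, (-6)^{4}≡55, (-6)^{8}≡32, (-6)^{16}≡2, (-6)^{32}≡4. Then (-6)^{33} = (-6)^{32+1} ≡ 4 × 67 ≡ 49 mod 73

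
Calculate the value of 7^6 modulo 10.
By repeated squaring mod 10: 7^{1}≡7, 7^{2}≡9, 7^{4}≡1. Then 7^{6} = 7^{4+2} ≡ 1 × 9 ≡ 9 mod 10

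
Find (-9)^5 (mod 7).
By repeated squaring (mod 7): (-9)^{1}≡5, (-9)^{2}≡4, (-9)^{4}≡2. Then (-9)^{5} = (-9)^{4+1} ≡ 2 × 5 ≡ 3 (mod 7)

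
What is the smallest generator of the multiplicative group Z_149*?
g = 2. For each prime q|148: 2^{74}≡148, 2^{4}≡16, none ≡ 1, so ord_149(2) = 148 and 2 is a primitive root.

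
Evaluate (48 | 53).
(48/53) = 48^{26} mod 53 = -1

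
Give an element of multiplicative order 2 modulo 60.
49 has order 2 mod 60 since 49^{2} ≡ 1 (mod 60) and no smaller power works.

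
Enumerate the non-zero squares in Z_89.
Squares in Z_89*: {1, 2, 4, 5, 8, 9, 10, 11, 16, 17, 18, 20, 21, 22, 25, 32, 34, 36, 39, 40, 42, 44, 45, 47, 49, 50, 53, 55, 57, 64, 67, 68, 69, 71, 72, 73, 78, 79, 80, 81, 84, 85, 87, 88}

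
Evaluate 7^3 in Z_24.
7^{3} = 343 ≡ 7 (mod 24)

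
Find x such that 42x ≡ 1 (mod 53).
Since 53 is prime, by Fermat 42^(-1) ≡ 42^{51} ≡ 24 (mod 53). Verify: 42 × 24 = 1008 ≡ 1 (mod 53)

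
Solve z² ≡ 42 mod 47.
The square roots of 42 mod 47 are 18 and 29. Verify: 18² = 324 ≡ 42 mod 47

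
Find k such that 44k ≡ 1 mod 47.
Since 47 is prime, by Fermat 44^(-1) ≡ 44^{45} ≡ 31 mod 47. Verify: 44 × 31 = 1364 ≡ 1 mod 47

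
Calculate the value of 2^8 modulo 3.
Using Fermat: 2^{2} ≡ 1 (mod 3). 8 ≡ 0 (mod 2). So 2^{8} ≡ 2^{0} ≡ 1 (mod 3)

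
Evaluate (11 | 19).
(11/19) = 11^{9} mod 19 = 1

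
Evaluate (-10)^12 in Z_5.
By repeated squaring mod 5: (-10)^{1}≡0, (-10)^{2}≡0, (-10)^{4}≡0, (-10)^{8}≡0. Then (-10)^{12} = (-10)^{8+4} ≡ 0 × 0 ≡ 0 mod 5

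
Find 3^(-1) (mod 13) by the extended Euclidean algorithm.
Extended GCD: 3(-4) + 13(1) = 1. So 3^(-1) ≡ -4 ≡ 9 (mod 13). Verify: 3 × 9 = 27 ≡ 1 (mod 13)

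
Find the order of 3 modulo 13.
Powers of 3 mod 13: 3^1≡3, 3^2≡9, 3^3≡1. ord_13(3) = 3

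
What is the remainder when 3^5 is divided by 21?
By repeated squaring mod 21: 3^{1}≡3, 3^{2}≡9, 3^{4}≡18. Then 3^{5} = 3^{4+1} ≡ 18 × 3 ≡ 12 mod 21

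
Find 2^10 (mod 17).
By repeated squaring (mod 17): 2^{1}≡2, 2^{2}≡4, 2^{4}≡16, 2^{8}≡1. Then 2^{10} = 2^{8+2} ≡ 1 × 4 ≡ 4 (mod 17)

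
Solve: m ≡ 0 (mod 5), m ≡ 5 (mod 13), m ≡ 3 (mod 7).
M = 5 × 13 × 7 = 455. M₁ = 91, y₁ ≡ 1 (mod 5). M₂ = 35, y₂ ≡ 3 (mod 13). M₃ = 65, y₃ ≡ 4 (mod 7). m = 0×91×1 + 5×35×3 + 3×65×4 ≡ 395 (mod 455)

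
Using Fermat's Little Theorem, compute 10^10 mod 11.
By Fermat's Little Theorem, 10^{10} ≡ 1 mod 11 since 11 is prime and gcd(10, 11) = 1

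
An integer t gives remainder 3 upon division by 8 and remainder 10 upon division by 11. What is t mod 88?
M = 8 × 11 = 88. M₁ = 11, y₁ ≡ 3 mod 8. M₂ = 8, y₂ ≡ 7 mod 11. t = 3×11×3 + 10×8×7 ≡ 43 mod 88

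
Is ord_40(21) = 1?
Powers of 21 mod 40: 21^1≡21, 21^2≡1. 21^1≡21≢1, so ord ≠ 1. No, the actual order is 2.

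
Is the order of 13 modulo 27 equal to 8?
Powers of 13 mod 27: 13^1≡13, 13^2≡7, 13^3≡10, 13^4≡22, 13^5≡16, 13^6≡19, 13^7≡4, 13^8≡25, 13^9≡1. 13^8≡25≢1, so ord ≠ 8. No, the actual order is 9.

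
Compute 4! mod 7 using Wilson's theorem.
(6)! = (4)! × (5) × (6) ≡ -1 mod 7. So (4)! ≡ -1 × [(6)(5)]^(-1) ≡ 3 mod 7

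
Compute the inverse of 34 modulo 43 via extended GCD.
Extended GCD: 34(19) + 43(-15) = 1. So 34^(-1) ≡ 19 (mod 43). Verify: 34 × 19 = 646 ≡ 1 (mod 43)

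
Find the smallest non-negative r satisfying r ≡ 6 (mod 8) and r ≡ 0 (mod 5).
M = 8 × 5 = 40. M₁ = 5, y₁ ≡ 5 (mod 8). M₂ = 8, y₂ ≡ 2 (mod 5). r = 6×5×5 + 0×8×2 ≡ 30 (mod 40)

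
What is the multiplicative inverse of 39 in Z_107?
Since 107 is prime, by Fermat 39^(-1) ≡ 39^{105} ≡ 11 mod 107. Verify: 39 × 11 = 429 ≡ 1 mod 107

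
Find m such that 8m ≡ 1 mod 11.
Since 11 is prime, by Fermat 8^(-1) ≡ 8^{9} ≡ 7 mod 11. Verify: 8 × 7 = 56 ≡ 1 mod 11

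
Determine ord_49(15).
Powers of 15 mod 49: 15^1≡15, 15^2≡29, 15^3≡43, 15^4≡8, 15^5≡22, 15^6≡36, 15^7≡1. Order = 7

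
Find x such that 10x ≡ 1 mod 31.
Since 31 is prime, by Fermat 10^(-1) ≡ 10^{29} ≡ 28 mod 31. Verify: 10 × 28 = 280 ≡ 1 mod 31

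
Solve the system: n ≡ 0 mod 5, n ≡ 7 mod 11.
M = 5 × 11 = 55. M₁ = 11, y₁ ≡ 1 mod 5. M₂ = 5, y₂ ≡ 9 mod 11. n = 0×11×1 + 7×5×9 ≡ 40 mod 55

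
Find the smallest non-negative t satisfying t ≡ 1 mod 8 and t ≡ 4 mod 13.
M = 8 × 13 = 104. M₁ = 13, y₁ ≡ 5 mod 8. M₂ = 8, y₂ ≡ 5 mod 13. t = 1×13×5 + 4×8×5 ≡ 17 mod 104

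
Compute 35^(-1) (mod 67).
Since 67 is prime, by Fermat 35^(-1) ≡ 35^{65} ≡ 23 (mod 67). Verify: 35 × 23 = 805 ≡ 1 (mod 67)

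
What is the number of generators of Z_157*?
A prime p has φ(p-1) primitive roots; here φ(156) = 48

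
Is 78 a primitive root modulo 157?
78^{52} ≡ 1 (mod 157) and 52 < 156, so ord_157(78) = 52 ≠ 156 and 78 is not a primitive root.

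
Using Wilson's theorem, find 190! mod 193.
(192)! = (190)! × (191) × (192) ≡ -1 (mod 193). So (190)! ≡ -1 × [(192)(191)]^(-1) ≡ 96 (mod 193)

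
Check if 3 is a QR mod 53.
By Euler's criterion: 3^{26} ≡ 52 mod 53. Since this equals -1 (≡ 52), 3 is not a QR.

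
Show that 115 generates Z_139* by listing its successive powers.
115^1, 115^2, ..., 115^{138} mod 139: [115, 20, 76, 122, 130, 77, 98, 11, 14, 81, 2, 91, 40, 13, 105, 121, 15, 57, 22, 28, 23, 4, 43, 80, 26, 71, 103, 30, 114, 44, 56, 46, 8, 86, 21, 52, 3, 67, 60, 89, 88, 112, 92, 16, 33, 42, 104, 6, 134, 120, 39, 37, 85, 45, 32, 66, 84, 69, 12, 129, 101, 78, 74, 31, 90, 64, 132, 29, 138, 24, 119, 63, 17, 9, 62, 41, 128, 125, 58, 137, 48, 99, 126, 34, 18, 124, 82, 117, 111, 116, 135, 96, 59, 113, 68, 36, 109, 25, 95, 83, 93, 131, 53, 118, 87, 136, 72, 79, 50, 51, 27, 47, 123, 106, 97, 35, 133, 5, 19, 100, 102, 54, 94, 107, 73, 55, 70, 127, 10, 38, 61, 65, 108, 49, 75, 7, 110, 1]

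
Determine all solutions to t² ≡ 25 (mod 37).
The square roots of 25 mod 37 are 5 and 32. Verify: 5² = 25 ≡ 25 (mod 37)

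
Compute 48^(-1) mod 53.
Since 53 is prime, by Fermat 48^(-1) ≡ 48^{51} ≡ 21 mod 53. Verify: 48 × 21 = 1008 ≡ 1 mod 53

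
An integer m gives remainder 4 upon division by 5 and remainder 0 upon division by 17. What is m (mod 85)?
M = 5 × 17 = 85. M₁ = 17, y₁ ≡ 3 (mod 5). M₂ = 5, y₂ ≡ 7 (mod 17). m = 4×17×3 + 0×5×7 ≡ 34 (mod 85)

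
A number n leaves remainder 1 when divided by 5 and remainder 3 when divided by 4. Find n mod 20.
M = 5 × 4 = 20. M₁ = 4, y₁ ≡ 4 mod 5. M₂ = 5, y₂ ≡ 1 mod 4. n = 1×4×4 + 3×5×1 ≡ 11 mod 20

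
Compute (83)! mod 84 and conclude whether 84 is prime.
(83)! mod 84 = 0. Since 0 ≢ -1 (mod 84), 84 is not prime.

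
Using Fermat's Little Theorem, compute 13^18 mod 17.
By Fermat: 13^{16} ≡ 1 (mod 17). So 13^{18} = 13^{16} · 13^{2} ≡ 13^{2} ≡ 16 (mod 17)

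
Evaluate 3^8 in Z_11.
By repeated squaring (mod 11): 3^{1}≡3, 3^{2}≡9, 3^{4}≡4, 3^{8}≡5. So 3^{8} ≡ 5 (mod 11)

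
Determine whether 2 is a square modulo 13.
By Euler's criterion: 2^{6} ≡ 12 mod 13. Since this equals -1 (≡ 12), 2 is not a QR.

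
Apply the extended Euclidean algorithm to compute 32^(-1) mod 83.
Extended GCD: 32(13) + 83(-5) = 1. So 32^(-1) ≡ 13 mod 83. Verify: 32 × 13 = 416 ≡ 1 mod 83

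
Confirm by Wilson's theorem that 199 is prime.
(198)! mod 199 = 198. Since this equals -1 (mod 199), Wilson confirms 199 is prime.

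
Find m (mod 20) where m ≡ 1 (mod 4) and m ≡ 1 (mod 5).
M = 4 × 5 = 20. M₁ = 5, y₁ ≡ 1 (mod 4). M₂ = 4, y₂ ≡ 4 (mod 5). m = 1×5×1 + 1×4×4 ≡ 1 (mod 20)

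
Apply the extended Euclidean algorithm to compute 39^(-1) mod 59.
Extended GCD: 39(-3) + 59(2) = 1. So 39^(-1) ≡ -3 ≡ 56 mod 59. Verify: 39 × 56 = 2184 ≡ 1 mod 59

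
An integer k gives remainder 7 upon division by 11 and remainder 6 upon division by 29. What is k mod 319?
M = 11 × 29 = 319. M₁ = 29, y₁ ≡ 8 mod 11. M₂ = 11, y₂ ≡ 8 mod 29. k = 7×29×8 + 6×11×8 ≡ 238 mod 319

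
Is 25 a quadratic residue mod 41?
By Euler's criterion: 25^{20} ≡ 1 (mod 41). Since this equals 1, 25 is a QR.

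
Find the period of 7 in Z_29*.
Powers of 7 mod 29: 7^1≡7, 7^2≡20, 7^3≡24, 7^4≡23, 7^5≡16, 7^6≡25, 7^7≡1. ord_29(7) = 7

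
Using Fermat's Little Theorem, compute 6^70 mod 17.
By Fermat: 6^{16} ≡ 1 mod 17. 70 = 4×16 + 6. So 6^{70} ≡ 6^{6} ≡ 8 mod 17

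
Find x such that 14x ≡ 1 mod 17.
Since 17 is prime, by Fermat 14^(-1) ≡ 14^{15} ≡ 11 mod 17. Verify: 14 × 11 = 154 ≡ 1 mod 17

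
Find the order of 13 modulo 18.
Powers of 13 mod 18: 13^1≡13, 13^2≡7, 13^3≡1. Order = 3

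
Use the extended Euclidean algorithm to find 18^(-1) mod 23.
Extended GCD: 18(9) + 23(-7) = 1. So 18^(-1) ≡ 9 (mod 23). Verify: 18 × 9 = 162 ≡ 1 (mod 23)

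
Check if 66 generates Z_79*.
ord_79(66) divides 78. For each prime q|78: 66^{39}≡78, 66^{26}≡23, 66^{6}≡67, none ≡ 1. So 66 has order 78 and is a primitive root mod 79.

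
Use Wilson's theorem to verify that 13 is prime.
(12)! mod 13 = 12. Since this equals -1 (mod 13), Wilson confirms 13 is prime.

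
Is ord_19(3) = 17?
Powers of 3 mod 19: 3^1≡3, 3^2≡9, 3^3≡8, 3^4≡5, 3^5≡15, 3^6≡7, 3^7≡2, 3^8≡6, 3^9≡18, 3^10≡16, 3^11≡10, 3^12≡11, 3^13≡14, 3^14≡4, 3^15≡12, 3^16≡17, 3^17≡13, 3^18≡1. 3^17≡13≢1, so ord ≠ 17. No, the actual order is 18.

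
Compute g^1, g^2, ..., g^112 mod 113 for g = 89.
89^1, 89^2, ..., 89^{112} mod 113: [89, 11, 75, 8, 34, 88, 35, 64, 46, 26, 54, 60, 29, 95, 93, 28, 6, 82, 66, 111, 48, 91, 76, 97, 45, 50, 43, 98, 21, 61, 5, 106, 55, 36, 40, 57, 101, 62, 94, 4, 17, 44, 74, 32, 23, 13, 27, 30, 71, 104, 103, 14, 3, 41, 33, 112, 24, 102, 38, 105, 79, 25, 78, 49, 67, 87, 59, 53, 84, 18, 20, 85, 107, 31, 47, 2, 65, 22, 37, 16, 68, 63, 70, 15, 92, 52, 108, 7, 58, 77, 73, 56, 12, 51, 19, 109, 96, 69, 39, 81, 90, 100, 86, 83, 42, 9, 10, 99, 110, 72, 80, 1]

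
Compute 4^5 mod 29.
By repeated squaring (mod 29): 4^{1}≡4, 4^{2}≡16, 4^{4}≡24. Then 4^{5} = 4^{4+1} ≡ 24 × 4 ≡ 9 (mod 29)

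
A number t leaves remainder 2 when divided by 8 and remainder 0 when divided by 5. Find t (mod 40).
M = 8 × 5 = 40. M₁ = 5, y₁ ≡ 5 (mod 8). M₂ = 8, y₂ ≡ 2 (mod 5). t = 2×5×5 + 0×8×2 ≡ 10 (mod 40)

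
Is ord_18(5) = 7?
Powers of 5 mod 18: 5^1≡5, 5^2≡7, 5^3≡17, 5^4≡13, 5^5≡11, 5^6≡1. Already 5^6≡1, so the order is 6 < 7. No, the actual order is 6.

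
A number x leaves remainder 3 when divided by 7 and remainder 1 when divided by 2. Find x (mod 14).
M = 7 × 2 = 14. M₁ = 2, y₁ ≡ 4 (mod 7). M₂ = 7, y₂ ≡ 1 (mod 2). x = 3×2×4 + 1×7×1 ≡ 3 (mod 14)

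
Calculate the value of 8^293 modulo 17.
Using Fermat: 8^{16} ≡ 1 (mod 17). 293 ≡ 5 (mod 16). So 8^{293} ≡ 8^{5} ≡ 9 (mod 17)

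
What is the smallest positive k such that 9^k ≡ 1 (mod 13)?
Powers of 9 mod 13: 9^1≡9, 9^2≡3, 9^3≡1. ord_13(9) = 3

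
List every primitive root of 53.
There are φ(52) = 24 primitive roots mod 53: {2, 3, 5, 8, 12, 14, 18, 19, 20, 21, 22, 26, 27, 31, 32, 33, 34, 35, 39, 41, 45, 48, 50, 51}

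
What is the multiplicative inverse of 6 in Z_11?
Since 11 is prime, by Fermat 6^(-1) ≡ 6^{9} ≡ 2 (mod 11). Verify: 6 × 2 = 12 ≡ 1 (mod 11)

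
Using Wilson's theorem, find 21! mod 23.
(22)! = (21)! × (22) ≡ -1 (mod 23). So (21)! ≡ -1 × (22)^(-1) ≡ (-1)×(-1) = 1 (mod 23)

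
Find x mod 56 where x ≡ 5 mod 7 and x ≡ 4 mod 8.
M = 7 × 8 = 56. M₁ = 8, y₁ ≡ 1 mod 7. M₂ = 7, y₂ ≡ 7 mod 8. x = 5×8×1 + 4×7×7 ≡ 12 mod 56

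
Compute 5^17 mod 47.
By repeated squaring (mod 47): 5^{1}≡5, 5^{2}≡25, 5^{4}≡14, 5^{8}≡8, 5^{16}≡17. Then 5^{17} = 5^{16+1} ≡ 17 × 5 ≡ 38 (mod 47)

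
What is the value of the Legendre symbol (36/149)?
(36/149) = 36^{74} mod 149 = 1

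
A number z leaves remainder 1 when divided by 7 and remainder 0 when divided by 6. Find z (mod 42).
M = 7 × 6 = 42. M₁ = 6, y₁ ≡ 6 (mod 7). M₂ = 7, y₂ ≡ 1 (mod 6). z = 1×6×6 + 0×7×1 ≡ 36 (mod 42)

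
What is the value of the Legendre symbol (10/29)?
(10/29) = 10^{14} mod 29 = -1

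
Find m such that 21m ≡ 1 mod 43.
Since 43 is prime, by Fermat 21^(-1) ≡ 21^{41} ≡ 41 mod 43. Verify: 21 × 41 = 861 ≡ 1 mod 43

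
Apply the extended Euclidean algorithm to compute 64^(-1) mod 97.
Extended GCD: 64(47) + 97(-31) = 1. So 64^(-1) ≡ 47 (mod 97). Verify: 64 × 47 = 3008 ≡ 1 (mod 97)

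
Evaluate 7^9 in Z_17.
By repeated squaring mod 17: 7^{1}≡7, 7^{2}≡15, 7^{4}≡4, 7^{8}≡16. Then 7^{9} = 7^{8+1} ≡ 16 × 7 ≡ 10 mod 17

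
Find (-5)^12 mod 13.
Using Fermat: (-5)^{12} ≡ 1 mod 13. 12 ≡ 0 mod 12. So (-5)^{12} ≡ (-5)^{0} ≡ 1 mod 13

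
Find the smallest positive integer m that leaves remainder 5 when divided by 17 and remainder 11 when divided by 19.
M = 17 × 19 = 323. M₁ = 19, y₁ ≡ 9 (mod 17). M₂ = 17, y₂ ≡ 9 (mod 19). m = 5×19×9 + 11×17×9 ≡ 277 (mod 323)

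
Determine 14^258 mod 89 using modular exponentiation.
Using Fermat: 14^{88} ≡ 1 mod 89. 258 ≡ 82 mod 88. So 14^{258} ≡ 14^{82} ≡ 36 mod 89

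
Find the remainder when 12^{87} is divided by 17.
By Fermat: 12^{16} ≡ 1 (mod 17). 87 = 5×16 + 7. So 12^{87} ≡ 12^{7} ≡ 7 (mod 17)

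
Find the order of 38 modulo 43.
Powers of 38 mod 43: 38^1≡38, 38^2≡25, 38^3≡4, 38^4≡23, 38^5≡14, 38^6≡16, 38^7≡6, 38^8≡13, 38^9≡21, 38^10≡24, 38^11≡9, 38^12≡41, 38^13≡10, 38^14≡36, 38^15≡35, 38^16≡40, 38^17≡15, 38^18≡11, 38^19≡31, 38^20≡17, 38^21≡1. ord_43(38) = 21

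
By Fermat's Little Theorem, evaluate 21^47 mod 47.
By Fermat: 21^{46} ≡ 1 mod 47. So 21^{47} = 21^{46} · 21^{1} ≡ 21^{1} ≡ 21 mod 47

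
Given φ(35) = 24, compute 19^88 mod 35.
By Euler: 19^{24} ≡ 1 mod 35 since gcd(19, 35) = 1. 88 = 3×24 + 16. So 19^{88} ≡ 19^{16} ≡ 16 mod 35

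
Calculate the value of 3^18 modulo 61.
By repeated squaring mod 61: 3^{1}≡3, 3^{2}≡9, 3^{4}≡20, 3^{8}≡34, 3^{16}≡58. Then 3^{18} = 3^{16+2} ≡ 58 × 9 ≡ 34 mod 61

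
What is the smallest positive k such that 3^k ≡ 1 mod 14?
Powers of 3 mod 14: 3^1≡3, 3^2≡9, 3^3≡13, 3^4≡11, 3^5≡5, 3^6≡1. Order = 6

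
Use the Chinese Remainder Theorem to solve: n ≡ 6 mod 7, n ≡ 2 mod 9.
M = 7 × 9 = 63. M₁ = 9, y₁ ≡ 4 mod 7. M₂ = 7, y₂ ≡ 4 mod 9. n = 6×9×4 + 2×7×4 ≡ 20 mod 63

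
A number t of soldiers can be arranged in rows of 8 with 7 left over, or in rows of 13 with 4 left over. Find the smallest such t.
M = 8 × 13 = 104. M₁ = 13, y₁ ≡ 5 mod 8. M₂ = 8, y₂ ≡ 5 mod 13. t = 7×13×5 + 4×8×5 ≡ 95 mod 104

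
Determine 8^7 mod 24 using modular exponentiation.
By repeated squaring mod 24: 8^{1}≡8, 8^{2}≡16, 8^{4}≡16. Then 8^{7} = 8^{4+2+1} ≡ 16 × 16 × 8 ≡ 8 mod 24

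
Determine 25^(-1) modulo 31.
Since 31 is prime, by Fermat 25^(-1) ≡ 25^{29} ≡ 5 mod 31. Verify: 25 × 5 = 125 ≡ 1 mod 31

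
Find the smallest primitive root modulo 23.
g = 5. For each prime q|22: 5^{11}≡22, 5^{2}≡2, none ≡ 1, so ord_23(5) = 22 and 5 is a primitive root.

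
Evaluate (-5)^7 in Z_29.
By repeated squaring mod 29: (-5)^{1}≡24, (-5)^{2}≡25, (-5)^{4}≡16. Then (-5)^{7} = (-5)^{4+2+1} ≡ 16 × 25 × 24 ≡ 1 mod 29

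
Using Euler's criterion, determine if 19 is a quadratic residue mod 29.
By Euler's criterion: 19^{14} ≡ 28 mod 29. Since this equals -1 (≡ 28), 19 is not a QR.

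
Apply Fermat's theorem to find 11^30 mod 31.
By Fermat's Little Theorem, 11^{30} ≡ 1 mod 31 since 31 is prime and gcd(11, 31) = 1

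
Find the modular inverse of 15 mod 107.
Since 107 is prime, by Fermat 15^(-1) ≡ 15^{105} ≡ 50 mod 107. Verify: 15 × 50 = 750 ≡ 1 mod 107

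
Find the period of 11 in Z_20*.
Powers of 11 mod 20: 11^1≡11, 11^2≡1. Order = 2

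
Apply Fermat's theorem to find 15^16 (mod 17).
By Fermat's Little Theorem, 15^{16} ≡ 1 (mod 17) since 17 is prime and gcd(15, 17) = 1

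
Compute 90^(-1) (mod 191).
Since 191 is prime, by Fermat 90^(-1) ≡ 90^{189} ≡ 104 (mod 191). Verify: 90 × 104 = 9360 ≡ 1 (mod 191)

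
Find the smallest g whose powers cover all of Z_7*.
g = 3. For each prime q|6: 3^{3}≡6, 3^{2}≡2, none ≡ 1, so ord_7(3) = 6 and 3 is a primitive root.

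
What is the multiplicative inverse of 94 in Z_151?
Since 151 is prime, by Fermat 94^(-1) ≡ 94^{149} ≡ 98 mod 151. Verify: 94 × 98 = 9212 ≡ 1 mod 151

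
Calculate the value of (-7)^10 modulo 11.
Using Fermat: (-7)^{10} ≡ 1 (mod 11). 10 ≡ 0 (mod 10). So (-7)^{10} ≡ (-7)^{0} ≡ 1 (mod 11)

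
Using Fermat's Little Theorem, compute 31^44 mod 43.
By Fermat: 31^{42} ≡ 1 (mod 43). So 31^{44} = 31^{42} · 31^{2} ≡ 31^{2} ≡ 15 (mod 43)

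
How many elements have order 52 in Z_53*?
A prime p has φ(p-1) primitive roots; here φ(52) = 24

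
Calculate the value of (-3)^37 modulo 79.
By repeated squaring mod 79: (-3)^{1}≡76, (-3)^{2}≡9, (-3)^{4}≡2, (-3)^{8}≡4, (-3)^{16}≡16, (-3)^{32}≡19. Then (-3)^{37} = (-3)^{32+4+1} ≡ 19 × 2 × 76 ≡ 44 mod 79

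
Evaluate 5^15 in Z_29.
By repeated squaring (mod 29): 5^{1}≡5, 5^{2}≡25, 5^{4}≡16, 5^{8}≡24. Then 5^{15} = 5^{8+4+2+1} ≡ 24 × 16 × 25 × 5 ≡ 5 (mod 29)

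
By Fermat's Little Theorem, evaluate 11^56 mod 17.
By Fermat: 11^{16} ≡ 1 (mod 17). 56 = 3×16 + 8. So 11^{56} ≡ 11^{8} ≡ 16 (mod 17)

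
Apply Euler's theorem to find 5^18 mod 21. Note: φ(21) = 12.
By Euler: 5^{12} ≡ 1 mod 21 since gcd(5, 21) = 1. 18 = 1×12 + 6. So 5^{18} ≡ 5^{6} ≡ 1 mod 21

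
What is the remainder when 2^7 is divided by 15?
By repeated squaring (mod 15): 2^{1}≡2, 2^{2}≡4, 2^{4}≡1. Then 2^{7} = 2^{4+2+1} ≡ 1 × 4 × 2 ≡ 8 (mod 15)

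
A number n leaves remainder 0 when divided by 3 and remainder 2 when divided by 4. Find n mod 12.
M = 3 × 4 = 12. M₁ = 4, y₁ ≡ 1 mod 3. M₂ = 3, y₂ ≡ 3 mod 4. n = 0×4×1 + 2×3×3 ≡ 6 mod 12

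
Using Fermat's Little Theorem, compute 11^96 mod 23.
By Fermat: 11^{22} ≡ 1 mod 23. 96 = 4×22 + 8. So 11^{96} ≡ 11^{8} ≡ 8 mod 23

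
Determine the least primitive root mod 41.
g = 6. Powers: [6, 36, 11, 25, 27, 39, 29, 10, 19, ...] generates all 40 non-zero residues.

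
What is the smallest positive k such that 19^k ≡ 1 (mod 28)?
Powers of 19 mod 28: 19^1≡19, 19^2≡25, 19^3≡27, 19^4≡9, 19^5≡3, 19^6≡1. Order = 6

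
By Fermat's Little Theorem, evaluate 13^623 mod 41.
By Fermat: 13^{40} ≡ 1 mod 41. 623 ≡ 23 mod 40. So 13^{623} ≡ 13^{23} ≡ 17 mod 41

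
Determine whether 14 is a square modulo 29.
By Euler's criterion: 14^{14} ≡ 28 (mod 29). Since this equals -1 (≡ 28), 14 is not a QR.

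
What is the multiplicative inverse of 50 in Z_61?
Since 61 is prime, by Fermat 50^(-1) ≡ 50^{59} ≡ 11 (mod 61). Verify: 50 × 11 = 550 ≡ 1 (mod 61)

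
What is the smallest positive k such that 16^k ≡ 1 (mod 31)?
Powers of 16 mod 31: 16^1≡16, 16^2≡8, 16^3≡4, 16^4≡2, 16^5≡1. Order = 5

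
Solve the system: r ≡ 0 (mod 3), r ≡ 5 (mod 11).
M = 3 × 11 = 33. M₁ = 11, y₁ ≡ 2 (mod 3). M₂ = 3, y₂ ≡ 4 (mod 11). r = 0×11×2 + 5×3×4 ≡ 27 (mod 33)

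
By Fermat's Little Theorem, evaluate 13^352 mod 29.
By Fermat: 13^{28} ≡ 1 mod 29. 352 ≡ 16 mod 28. So 13^{352} ≡ 13^{16} ≡ 24 mod 29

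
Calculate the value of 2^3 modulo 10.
2^{3} = 8 ≡ 8 (mod 10)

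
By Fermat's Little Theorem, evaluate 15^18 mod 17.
By Fermat: 15^{16} ≡ 1 mod 17. So 15^{18} = 15^{16} · 15^{2} ≡ 15^{2} ≡ 4 mod 17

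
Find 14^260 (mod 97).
Using Fermat: 14^{96} ≡ 1 (mod 97). 260 ≡ 68 (mod 96). So 14^{260} ≡ 14^{68} ≡ 43 (mod 97)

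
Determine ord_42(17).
Powers of 17 mod 42: 17^1≡17, 17^2≡37, 17^3≡41, 17^4≡25, 17^5≡5, 17^6≡1. Order = 6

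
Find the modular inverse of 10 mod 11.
Since 11 is prime, by Fermat 10^(-1) ≡ 10^{9} ≡ 10 mod 11. Verify: 10 × 10 = 100 ≡ 1 mod 11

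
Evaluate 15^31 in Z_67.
By repeated squaring mod 67: 15^{1}≡15, 15^{2}≡24, 15^{4}≡40, 15^{8}≡59, 15^{16}≡64. Then 15^{31} = 15^{16+8+4+2+1} ≡ 64 × 59 × 40 × 24 × 15 ≡ 14 mod 67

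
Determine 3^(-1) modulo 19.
Since 19 is prime, by Fermat 3^(-1) ≡ 3^{17} ≡ 13 mod 19. Verify: 3 × 13 = 39 ≡ 1 mod 19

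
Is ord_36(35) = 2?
Powers of 35 mod 36: 35^1≡35, 35^2≡1. First k with 35^k≡1 is k=2. Yes, ord_36(35) = 2.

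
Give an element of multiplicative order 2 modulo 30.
29 has order 2 mod 30 since 29^{2} ≡ 1 mod 30 and no smaller power works.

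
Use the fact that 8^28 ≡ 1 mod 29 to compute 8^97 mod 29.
By Fermat: 8^{28} ≡ 1 mod 29. 97 = 3×28 + 13. So 8^{97} ≡ 8^{13} ≡ 18 mod 29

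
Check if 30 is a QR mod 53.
By Euler's criterion: 30^{26} ≡ 52 (mod 53). Since this equals -1 (≡ 52), 30 is not a QR.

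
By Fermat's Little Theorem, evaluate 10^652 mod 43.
By Fermat: 10^{42} ≡ 1 mod 43. 652 ≡ 22 mod 42. So 10^{652} ≡ 10^{22} ≡ 10 mod 43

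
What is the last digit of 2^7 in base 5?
Using Fermat: 2^{4} ≡ 1 (mod 5). 7 ≡ 3 (mod 4). So 2^{7} ≡ 2^{3} ≡ 3 (mod 5)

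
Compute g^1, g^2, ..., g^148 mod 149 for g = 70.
70^1, 70^2, ..., 70^{148} mod 149: [70, 132, 2, 140, 115, 4, 131, 81, 8, 113, 13, 16, 77, 26, 32, 5, 52, 64, 10, 104, 128, 20, 59, 107, 40, 118, 65, 80, 87, 130, 11, 25, 111, 22, 50, 73, 44, 100, 146, 88, 51, 143, 27, 102, 137, 54, 55, 125, 108, 110, 101, 67, 71, 53, 134, 142, 106, 119, 135, 63, 89, 121, 126, 29, 93, 103, 58, 37, 57, 116, 74, 114, 83, 148, 79, 17, 147, 9, 34, 145, 18, 68, 141, 36, 136, 133, 72, 123, 117, 144, 97, 85, 139, 45, 21, 129, 90, 42, 109, 31, 84, 69, 62, 19, 138, 124, 38, 127, 99, 76, 105, 49, 3, 61, 98, 6, 122, 47, 12, 95, 94, 24, 41, 39, 48, 82, 78, 96, 15, 7, 43, 30, 14, 86, 60, 28, 23, 120, 56, 46, 91, 112, 92, 33, 75, 35, 66, 1]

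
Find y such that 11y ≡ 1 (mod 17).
Since 17 is prime, by Fermat 11^(-1) ≡ 11^{15} ≡ 14 (mod 17). Verify: 11 × 14 = 154 ≡ 1 (mod 17)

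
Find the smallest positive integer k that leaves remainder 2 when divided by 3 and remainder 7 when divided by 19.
M = 3 × 19 = 57. M₁ = 19, y₁ ≡ 1 (mod 3). M₂ = 3, y₂ ≡ 13 (mod 19). k = 2×19×1 + 7×3×13 ≡ 26 (mod 57)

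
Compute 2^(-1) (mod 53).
Since 53 is prime, by Fermat 2^(-1) ≡ 2^{51} ≡ 27 (mod 53). Verify: 2 × 27 = 54 ≡ 1 (mod 53)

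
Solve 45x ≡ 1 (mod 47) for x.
Since 47 is prime, by Fermat 45^(-1) ≡ 45^{45} ≡ 23 (mod 47). Verify: 45 × 23 = 1035 ≡ 1 (mod 47)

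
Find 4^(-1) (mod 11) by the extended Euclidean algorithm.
Extended GCD: 4(3) + 11(-1) = 1. So 4^(-1) ≡ 3 (mod 11). Verify: 4 × 3 = 12 ≡ 1 (mod 11)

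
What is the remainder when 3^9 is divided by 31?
By repeated squaring (mod 31): 3^{1}≡3, 3^{2}≡9, 3^{4}≡19, 3^{8}≡20. Then 3^{9} = 3^{8+1} ≡ 20 × 3 ≡ 29 (mod 31)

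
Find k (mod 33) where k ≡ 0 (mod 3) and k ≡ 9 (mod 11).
M = 3 × 11 = 33. M₁ = 11, y₁ ≡ 2 (mod 3). M₂ = 3, y₂ ≡ 4 (mod 11). k = 0×11×2 + 9×3×4 ≡ 9 (mod 33)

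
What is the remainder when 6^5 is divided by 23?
By repeated squaring (mod 23): 6^{1}≡6, 6^{2}≡13, 6^{4}≡8. Then 6^{5} = 6^{4+1} ≡ 8 × 6 ≡ 2 (mod 23)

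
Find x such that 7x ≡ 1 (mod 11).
Since 11 is prime, by Fermat 7^(-1) ≡ 7^{9} ≡ 8 (mod 11). Verify: 7 × 8 = 56 ≡ 1 (mod 11)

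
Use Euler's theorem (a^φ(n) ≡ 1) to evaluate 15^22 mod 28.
By Euler: 15^{12} ≡ 1 (mod 28) since gcd(15, 28) = 1. 22 = 1×12 + 10. So 15^{22} ≡ 15^{10} ≡ 1 (mod 28)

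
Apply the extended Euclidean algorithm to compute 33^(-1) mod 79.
Extended GCD: 33(12) + 79(-5) = 1. So 33^(-1) ≡ 12 (mod 79). Verify: 33 × 12 = 396 ≡ 1 (mod 79)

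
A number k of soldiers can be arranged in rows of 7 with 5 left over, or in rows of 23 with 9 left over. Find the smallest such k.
M = 7 × 23 = 161. M₁ = 23, y₁ ≡ 4 mod 7. M₂ = 7, y₂ ≡ 10 mod 23. k = 5×23×4 + 9×7×10 ≡ 124 mod 161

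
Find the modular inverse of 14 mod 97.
Since 97 is prime, by Fermat 14^(-1) ≡ 14^{95} ≡ 7 mod 97. Verify: 14 × 7 = 98 ≡ 1 mod 97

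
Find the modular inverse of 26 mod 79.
Since 79 is prime, by Fermat 26^(-1) ≡ 26^{77} ≡ 76 mod 79. Verify: 26 × 76 = 1976 ≡ 1 mod 79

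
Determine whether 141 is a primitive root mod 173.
ord_173(141) divides 172. For each prime q|172: 141^{86}≡172, 141^{4}≡23, none ≡ 1. So 141 has order 172 and is a primitive root mod 173.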